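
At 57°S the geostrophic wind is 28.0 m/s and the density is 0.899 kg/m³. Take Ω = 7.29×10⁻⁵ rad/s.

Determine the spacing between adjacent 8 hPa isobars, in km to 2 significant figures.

Coriolis parameter at 57°S:
f = 2Ω sin φ = 2 × 7.29×10⁻⁵ × sin 57° = 1.22×10⁻⁴ s⁻¹
Geostrophic balance rearranged: |∂P/∂n| = f ρ V_g
|∂P/∂n| = 1.22×10⁻⁴ × 0.899 × 28.0 = 3.08×10⁻³ Pa/m
Isobar spacing: Δn = ΔP/|∂P/∂n| = 800 Pa / 3.08×10⁻³ Pa/m = 259910 m ≈ 260 km

260 km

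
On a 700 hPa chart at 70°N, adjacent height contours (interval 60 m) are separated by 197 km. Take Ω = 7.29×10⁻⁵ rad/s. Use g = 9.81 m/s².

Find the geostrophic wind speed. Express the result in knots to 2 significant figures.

Coriolis parameter at 70°N:
f = 2Ω sin φ = 2 × 7.29×10⁻⁵ × sin 70° = 1.37×10⁻⁴ s⁻¹
Height gradient: |∂Z/∂n| = 60 m / 197000 m = 3.05×10⁻⁴
On a pressure surface, geostrophic balance gives V_g = (g/f)|∂Z/∂n|:
V_g = 9.81 × 3.05×10⁻⁴ / 1.37×10⁻⁴ = 21.8 m/s
Converting: 21.8 m/s × 1.944 = 42 knots

42 knots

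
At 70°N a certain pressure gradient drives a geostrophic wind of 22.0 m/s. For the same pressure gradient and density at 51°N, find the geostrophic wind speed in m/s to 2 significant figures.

With the same pressure gradient and density, V_g ∝ 1/f ∝ 1/sin φ.
V₂ = V₁ · sin φ₁ / sin φ₂ = 22.0 × sin 70° / sin 51°
V₂ = 22.0 × 0.9397/0.7771 = 27 m/s

27 m/s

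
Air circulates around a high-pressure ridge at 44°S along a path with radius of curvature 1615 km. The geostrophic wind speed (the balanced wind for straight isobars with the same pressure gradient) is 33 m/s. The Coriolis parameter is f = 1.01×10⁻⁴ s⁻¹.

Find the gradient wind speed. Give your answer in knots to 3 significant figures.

89.3 knots

Around a high, pressure-gradient force acts outward with centrifugal, so Coriolis balances both:
fV = (1/ρ)|∂P/∂n| + V²/R  →  V² − fR·V + fR·V_g = 0
With fR = 1.01×10⁻⁴ × 1615×10³ m = 163 m/s:
V = [fR − √((fR)² − 4 fR V_g)]/2 = [163 − √(163² − 4×163×33)]/2 = 45.9 m/s
Supergeostrophic (V > V_g = 33 m/s), as expected around a high.
Converting: 45.9 m/s × 1.944 = 89.3 knots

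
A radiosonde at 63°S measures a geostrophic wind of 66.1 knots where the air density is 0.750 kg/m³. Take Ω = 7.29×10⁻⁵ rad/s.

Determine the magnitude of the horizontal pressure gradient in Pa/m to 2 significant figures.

Coriolis parameter at 63°S:
f = 2Ω sin φ = 2 × 7.29×10⁻⁵ × sin 63° = 1.30×10⁻⁴ s⁻¹
Wind speed in SI: 66.1 knots = 34.0 m/s
Geostrophic balance rearranged: |∂P/∂n| = f ρ V_g
|∂P/∂n| = 1.30×10⁻⁴ × 0.750 × 34.0 = 3.31×10⁻³ Pa/m

3.3×10⁻³ Pa/m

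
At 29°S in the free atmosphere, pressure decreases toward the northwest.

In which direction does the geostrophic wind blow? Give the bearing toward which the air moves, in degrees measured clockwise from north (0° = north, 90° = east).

225°

The pressure-gradient force points toward the northwest (bearing 315°).
Geostrophic balance: in the Southern Hemisphere the Coriolis force deflects motion to the left, so the geostrophic wind blows 90° to the left of the pressure-gradient force (low pressure on the right).
Rotating 315° by 90° counterclockwise gives 225° — the wind blows toward the southwest.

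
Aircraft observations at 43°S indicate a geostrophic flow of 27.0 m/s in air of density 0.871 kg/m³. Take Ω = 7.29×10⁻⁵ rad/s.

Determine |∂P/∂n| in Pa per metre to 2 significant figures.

Coriolis parameter at 43°S:
f = 2Ω sin φ = 2 × 7.29×10⁻⁵ × sin 43° = 9.94×10⁻⁵ s⁻¹
Geostrophic balance rearranged: |∂P/∂n| = f ρ V_g
|∂P/∂n| = 9.94×10⁻⁵ × 0.871 × 27.0 = 2.34×10⁻³ Pa/m

2.3×10⁻³ Pa/m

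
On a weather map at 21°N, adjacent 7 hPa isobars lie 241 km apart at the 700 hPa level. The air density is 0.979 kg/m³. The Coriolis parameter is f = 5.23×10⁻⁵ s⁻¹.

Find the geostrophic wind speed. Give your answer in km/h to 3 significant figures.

Pressure gradient: |∂P/∂n| = 700 Pa / 241000 m = 2.90×10⁻³ Pa/m
Geostrophic balance (pressure-gradient force = Coriolis force):
V_g = (1/(fρ)) |∂P/∂n| = 2.90×10⁻³ / (5.23×10⁻⁵ × 0.979) = 56.7 m/s
Converting: 56.7 m/s × 3.6 = 204 km/h

204 km/h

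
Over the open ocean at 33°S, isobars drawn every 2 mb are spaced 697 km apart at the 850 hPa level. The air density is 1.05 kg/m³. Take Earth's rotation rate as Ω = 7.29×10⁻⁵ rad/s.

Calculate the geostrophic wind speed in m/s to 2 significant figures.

Coriolis parameter at 33°S:
f = 2Ω sin φ = 2 × 7.29×10⁻⁵ × sin 33° = 7.94×10⁻⁵ s⁻¹
Pressure gradient: |∂P/∂n| = 200 Pa / 697000 m = 2.87×10⁻⁴ Pa/m
Geostrophic balance (pressure-gradient force = Coriolis force):
V_g = (1/(fρ)) |∂P/∂n| = 2.87×10⁻⁴ / (7.94×10⁻⁵ × 1.05) = 3.44 m/s

3.4 m/s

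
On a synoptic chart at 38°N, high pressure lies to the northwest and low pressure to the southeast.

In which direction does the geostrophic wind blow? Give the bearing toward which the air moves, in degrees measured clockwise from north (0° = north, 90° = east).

225°

The pressure-gradient force points toward the southeast (bearing 135°).
Geostrophic balance: in the Northern Hemisphere the Coriolis force deflects motion to the right, so the geostrophic wind blows 90° to the right of the pressure-gradient force (low pressure on the left).
Rotating 135° by 90° clockwise gives 225° — the wind blows toward the southwest.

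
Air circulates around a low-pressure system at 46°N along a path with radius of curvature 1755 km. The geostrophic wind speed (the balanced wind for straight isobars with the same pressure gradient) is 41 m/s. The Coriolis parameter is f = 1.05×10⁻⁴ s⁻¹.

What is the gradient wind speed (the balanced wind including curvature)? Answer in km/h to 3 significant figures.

124 km/h

Around a low, centrifugal force acts outward with Coriolis, so pressure-gradient force balances both:
(1/ρ)|∂P/∂n| = fV + V²/R  →  V² + fR·V − fR·V_g = 0
With fR = 1.05×10⁻⁴ × 1755×10³ m = 184 m/s:
V = [−fR + √((fR)² + 4 fR V_g)]/2 = [−184 + √(184² + 4×184×41)]/2 = 34.5 m/s
Subgeostrophic (V < V_g = 41 m/s), as expected around a low.
Converting: 34.5 m/s × 3.6 = 124 km/h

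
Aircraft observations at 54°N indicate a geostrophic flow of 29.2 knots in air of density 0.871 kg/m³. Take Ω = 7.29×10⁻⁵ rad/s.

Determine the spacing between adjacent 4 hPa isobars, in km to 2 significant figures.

260 km

Coriolis parameter at 54°N:
f = 2Ω sin φ = 2 × 7.29×10⁻⁵ × sin 54° = 1.18×10⁻⁴ s⁻¹
Wind speed in SI: 29.2 knots = 15.0 m/s
Geostrophic balance rearranged: |∂P/∂n| = f ρ V_g
|∂P/∂n| = 1.18×10⁻⁴ × 0.871 × 15.0 = 1.54×10⁻³ Pa/m
Isobar spacing: Δn = ΔP/|∂P/∂n| = 400 Pa / 1.54×10⁻³ Pa/m = 259183 m ≈ 260 km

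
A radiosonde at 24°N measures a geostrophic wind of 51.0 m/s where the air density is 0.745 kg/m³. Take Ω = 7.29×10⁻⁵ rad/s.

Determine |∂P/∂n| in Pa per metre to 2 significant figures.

Coriolis parameter at 24°N:
f = 2Ω sin φ = 2 × 7.29×10⁻⁵ × sin 24° = 5.93×10⁻⁵ s⁻¹
Geostrophic balance rearranged: |∂P/∂n| = f ρ V_g
|∂P/∂n| = 5.93×10⁻⁵ × 0.745 × 51.0 = 2.25×10⁻³ Pa/m

2.3×10⁻³ Pa/m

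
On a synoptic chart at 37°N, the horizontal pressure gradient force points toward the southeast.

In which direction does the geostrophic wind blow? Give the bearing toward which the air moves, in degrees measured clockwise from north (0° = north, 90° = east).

225°

The pressure-gradient force points toward the southeast (bearing 135°).
Geostrophic balance: in the Northern Hemisphere the Coriolis force deflects motion to the right, so the geostrophic wind blows 90° to the right of the pressure-gradient force (low pressure on the left).
Rotating 135° by 90° clockwise gives 225° — the wind blows toward the southwest.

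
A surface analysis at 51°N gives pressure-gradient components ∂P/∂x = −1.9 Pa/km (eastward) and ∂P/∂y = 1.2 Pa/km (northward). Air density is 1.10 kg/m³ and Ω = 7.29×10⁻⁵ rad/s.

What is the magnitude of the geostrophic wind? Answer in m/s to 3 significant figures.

18.0 m/s

Coriolis parameter at 51°N:
f = 2Ω sin φ = 2 × 7.29×10⁻⁵ × sin 51° = 1.13×10⁻⁴ s⁻¹
Component geostrophic relations (x east, y north):
u_g = −(1/(fρ)) ∂P/∂y,  v_g = (1/(fρ)) ∂P/∂x
u_g = −(1.2×10⁻³)/(1.13×10⁻⁴ × 1.10) = −9.63 m/s;  v_g = (−1.9×10⁻³)/(1.13×10⁻⁴ × 1.10) = −15.2 m/s
|V_g| = √(u_g² + v_g²) = 18.0 m/s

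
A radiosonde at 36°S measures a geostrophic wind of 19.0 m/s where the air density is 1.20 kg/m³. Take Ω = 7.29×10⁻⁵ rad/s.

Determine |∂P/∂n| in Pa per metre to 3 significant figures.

1.95×10⁻³ Pa/m

Coriolis parameter at 36°S:
f = 2Ω sin φ = 2 × 7.29×10⁻⁵ × sin 36° = 8.57×10⁻⁵ s⁻¹
Geostrophic balance rearranged: |∂P/∂n| = f ρ V_g
|∂P/∂n| = 8.57×10⁻⁵ × 1.20 × 19.0 = 1.95×10⁻³ Pa/m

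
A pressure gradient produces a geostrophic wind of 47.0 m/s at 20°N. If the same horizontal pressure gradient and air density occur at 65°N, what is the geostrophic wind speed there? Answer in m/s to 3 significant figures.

With the same pressure gradient and density, V_g ∝ 1/f ∝ 1/sin φ.
V₂ = V₁ · sin φ₁ / sin φ₂ = 47.0 × sin 20° / sin 65°
V₂ = 47.0 × 0.3420/0.9063 = 17.7 m/s

17.7 m/s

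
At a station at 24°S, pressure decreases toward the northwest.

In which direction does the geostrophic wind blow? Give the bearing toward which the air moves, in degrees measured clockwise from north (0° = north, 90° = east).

The pressure-gradient force points toward the northwest (bearing 315°).
Geostrophic balance: in the Southern Hemisphere the Coriolis force deflects motion to the left, so the geostrophic wind blows 90° to the left of the pressure-gradient force (low pressure on the right).
Rotating 315° by 90° counterclockwise gives 225° — the wind blows toward the southwest.

225°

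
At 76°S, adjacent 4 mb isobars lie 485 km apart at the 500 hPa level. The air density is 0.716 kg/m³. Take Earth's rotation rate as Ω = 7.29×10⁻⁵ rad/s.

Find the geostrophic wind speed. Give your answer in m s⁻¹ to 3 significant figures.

8.14 m s⁻¹

Coriolis parameter at 76°S:
f = 2Ω sin φ = 2 × 7.29×10⁻⁵ × sin 76° = 1.41×10⁻⁴ s⁻¹
Pressure gradient: |∂P/∂n| = 400 Pa / 485000 m = 8.25×10⁻⁴ Pa/m
Geostrophic balance (pressure-gradient force = Coriolis force):
V_g = (1/(fρ)) |∂P/∂n| = 8.25×10⁻⁴ / (1.41×10⁻⁴ × 0.716) = 8.14 m/s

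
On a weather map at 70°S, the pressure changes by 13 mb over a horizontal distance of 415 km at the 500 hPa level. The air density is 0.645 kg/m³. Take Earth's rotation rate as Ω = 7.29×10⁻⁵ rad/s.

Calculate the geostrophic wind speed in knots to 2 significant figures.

Coriolis parameter at 70°S:
f = 2Ω sin φ = 2 × 7.29×10⁻⁵ × sin 70° = 1.37×10⁻⁴ s⁻¹
Pressure gradient: |∂P/∂n| = 1300 Pa / 415000 m = 3.13×10⁻³ Pa/m
Geostrophic balance (pressure-gradient force = Coriolis force):
V_g = (1/(fρ)) |∂P/∂n| = 3.13×10⁻³ / (1.37×10⁻⁴ × 0.645) = 35.4 m/s
Converting: 35.4 m/s × 1.944 = 69 knots

69 knots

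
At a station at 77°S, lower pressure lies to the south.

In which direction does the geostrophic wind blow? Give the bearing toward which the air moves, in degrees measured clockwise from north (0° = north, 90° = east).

090°

The pressure-gradient force points toward the south (bearing 180°).
Geostrophic balance: in the Southern Hemisphere the Coriolis force deflects motion to the left, so the geostrophic wind blows 90° to the left of the pressure-gradient force (low pressure on the right).
Rotating 180° by 90° counterclockwise gives 090° — the wind blows toward the east.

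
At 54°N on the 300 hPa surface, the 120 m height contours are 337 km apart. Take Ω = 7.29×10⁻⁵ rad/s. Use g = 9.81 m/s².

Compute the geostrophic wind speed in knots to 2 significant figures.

58 knots

Coriolis parameter at 54°N:
f = 2Ω sin φ = 2 × 7.29×10⁻⁵ × sin 54° = 1.18×10⁻⁴ s⁻¹
Height gradient: |∂Z/∂n| = 120 m / 337000 m = 3.56×10⁻⁴
On a pressure surface, geostrophic balance gives V_g = (g/f)|∂Z/∂n|:
V_g = 9.81 × 3.56×10⁻⁴ / 1.18×10⁻⁴ = 29.6 m/s
Converting: 29.6 m/s × 1.944 = 58 knots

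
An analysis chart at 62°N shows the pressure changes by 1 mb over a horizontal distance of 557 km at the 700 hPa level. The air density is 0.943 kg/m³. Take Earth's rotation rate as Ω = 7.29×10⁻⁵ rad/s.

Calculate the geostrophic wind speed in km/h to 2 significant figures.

Coriolis parameter at 62°N:
f = 2Ω sin φ = 2 × 7.29×10⁻⁵ × sin 62° = 1.29×10⁻⁴ s⁻¹
Pressure gradient: |∂P/∂n| = 100 Pa / 557000 m = 1.80×10⁻⁴ Pa/m
Geostrophic balance (pressure-gradient force = Coriolis force):
V_g = (1/(fρ)) |∂P/∂n| = 1.80×10⁻⁴ / (1.29×10⁻⁴ × 0.943) = 1.48 m/s
Converting: 1.48 m/s × 3.6 = 5.3 km/h

5.3 km/h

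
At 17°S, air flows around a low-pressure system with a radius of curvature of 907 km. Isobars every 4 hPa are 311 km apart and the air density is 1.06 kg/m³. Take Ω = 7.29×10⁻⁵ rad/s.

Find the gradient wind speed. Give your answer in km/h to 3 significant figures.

68.6 km/h

Coriolis parameter at 17°S:
f = 2Ω sin φ = 2 × 7.29×10⁻⁵ × sin 17° = 4.26×10⁻⁵ s⁻¹
Pressure gradient: |∂P/∂n| = 400 Pa / 311000 m = 1.29×10⁻³ Pa/m
Geostrophic speed: V_g = |∂P/∂n|/(fρ) = 1.29×10⁻³/(4.26×10⁻⁵ × 1.06) = 28.5 m/s
Around a low, centrifugal force acts outward with Coriolis, so pressure-gradient force balances both:
(1/ρ)|∂P/∂n| = fV + V²/R  →  V² + fR·V − fR·V_g = 0
With fR = 4.26×10⁻⁵ × 907×10³ m = 38.7 m/s:
V = [−fR + √((fR)² + 4 fR V_g)]/2 = [−38.7 + √(38.7² + 4×38.7×28.5)]/2 = 19.1 m/s
Subgeostrophic (V < V_g = 28.5 m/s), as expected around a low.
Converting: 19.1 m/s × 3.6 = 68.6 km/h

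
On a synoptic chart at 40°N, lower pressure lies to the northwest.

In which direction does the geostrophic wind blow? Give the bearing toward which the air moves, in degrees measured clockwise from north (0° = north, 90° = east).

045°

The pressure-gradient force points toward the northwest (bearing 315°).
Geostrophic balance: in the Northern Hemisphere the Coriolis force deflects motion to the right, so the geostrophic wind blows 90° to the right of the pressure-gradient force (low pressure on the left).
Rotating 315° by 90° clockwise gives 045° — the wind blows toward the northeast.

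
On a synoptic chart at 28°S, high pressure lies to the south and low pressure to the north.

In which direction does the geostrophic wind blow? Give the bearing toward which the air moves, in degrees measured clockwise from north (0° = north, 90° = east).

270°

The pressure-gradient force points toward the north (bearing 000°).
Geostrophic balance: in the Southern Hemisphere the Coriolis force deflects motion to the left, so the geostrophic wind blows 90° to the left of the pressure-gradient force (low pressure on the right).
Rotating 000° by 90° counterclockwise gives 270° — the wind blows toward the west.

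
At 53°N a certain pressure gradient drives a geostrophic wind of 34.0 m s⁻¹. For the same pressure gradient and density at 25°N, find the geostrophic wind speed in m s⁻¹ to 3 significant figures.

64.3 m s⁻¹

With the same pressure gradient and density, V_g ∝ 1/f ∝ 1/sin φ.
V₂ = V₁ · sin φ₁ / sin φ₂ = 34.0 × sin 53° / sin 25°
V₂ = 34.0 × 0.7986/0.4226 = 64.3 m s⁻¹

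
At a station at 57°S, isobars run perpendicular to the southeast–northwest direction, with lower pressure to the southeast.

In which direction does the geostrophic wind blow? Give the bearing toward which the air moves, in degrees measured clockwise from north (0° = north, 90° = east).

045°

The pressure-gradient force points toward the southeast (bearing 135°).
Geostrophic balance: in the Southern Hemisphere the Coriolis force deflects motion to the left, so the geostrophic wind blows 90° to the left of the pressure-gradient force (low pressure on the right).
Rotating 135° by 90° counterclockwise gives 045° — the wind blows toward the northeast.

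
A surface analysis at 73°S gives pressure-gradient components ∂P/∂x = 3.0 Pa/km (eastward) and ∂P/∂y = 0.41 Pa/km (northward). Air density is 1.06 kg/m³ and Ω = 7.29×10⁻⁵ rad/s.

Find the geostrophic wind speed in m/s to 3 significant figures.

20.5 m/s

Coriolis parameter at 73°S:
f = 2Ω sin φ = 2 × 7.29×10⁻⁵ × sin 73° = 1.39×10⁻⁴ s⁻¹
In the Southern Hemisphere f is negative: f = −1.39×10⁻⁴ s⁻¹.
Component geostrophic relations (x east, y north):
u_g = −(1/(fρ)) ∂P/∂y,  v_g = (1/(fρ)) ∂P/∂x
u_g = −(0.41×10⁻³)/(−1.39×10⁻⁴ × 1.06) = 2.77 m/s;  v_g = (3.0×10⁻³)/(−1.39×10⁻⁴ × 1.06) = −20.3 m/s
|V_g| = √(u_g² + v_g²) = 20.5 m/s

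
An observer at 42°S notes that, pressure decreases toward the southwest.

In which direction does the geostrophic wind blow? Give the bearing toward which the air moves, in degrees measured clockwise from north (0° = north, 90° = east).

The pressure-gradient force points toward the southwest (bearing 225°).
Geostrophic balance: in the Southern Hemisphere the Coriolis force deflects motion to the left, so the geostrophic wind blows 90° to the left of the pressure-gradient force (low pressure on the right).
Rotating 225° by 90° counterclockwise gives 135° — the wind blows toward the southeast.

135°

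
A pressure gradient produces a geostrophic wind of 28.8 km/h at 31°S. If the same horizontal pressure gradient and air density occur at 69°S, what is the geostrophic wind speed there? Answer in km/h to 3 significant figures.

15.9 km/h

With the same pressure gradient and density, V_g ∝ 1/f ∝ 1/sin φ.
V₂ = V₁ · sin φ₁ / sin φ₂ = 28.8 × sin 31° / sin 69°
V₂ = 28.8 × 0.5150/0.9336 = 15.9 km/h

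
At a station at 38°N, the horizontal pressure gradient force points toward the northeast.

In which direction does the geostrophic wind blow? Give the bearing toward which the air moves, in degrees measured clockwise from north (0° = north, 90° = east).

135°

The pressure-gradient force points toward the northeast (bearing 045°).
Geostrophic balance: in the Northern Hemisphere the Coriolis force deflects motion to the right, so the geostrophic wind blows 90° to the right of the pressure-gradient force (low pressure on the left).
Rotating 045° by 90° clockwise gives 135° — the wind blows toward the southeast.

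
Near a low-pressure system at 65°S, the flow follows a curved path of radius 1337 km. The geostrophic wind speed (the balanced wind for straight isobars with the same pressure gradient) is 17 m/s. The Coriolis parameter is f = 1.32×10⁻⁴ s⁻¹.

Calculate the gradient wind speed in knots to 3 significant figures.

30.4 knots

Around a low, centrifugal force acts outward with Coriolis, so pressure-gradient force balances both:
(1/ρ)|∂P/∂n| = fV + V²/R  →  V² + fR·V − fR·V_g = 0
With fR = 1.32×10⁻⁴ × 1337×10³ m = 176 m/s:
V = [−fR + √((fR)² + 4 fR V_g)]/2 = [−176 + √(176² + 4×176×17)]/2 = 15.6 m/s
Subgeostrophic (V < V_g = 17 m/s), as expected around a low.
Converting: 15.6 m/s × 1.944 = 30.4 knots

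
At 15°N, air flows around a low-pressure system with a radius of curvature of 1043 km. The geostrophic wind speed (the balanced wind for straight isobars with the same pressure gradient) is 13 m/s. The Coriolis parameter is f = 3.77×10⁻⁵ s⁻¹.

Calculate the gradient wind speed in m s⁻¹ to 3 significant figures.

10.3 m s⁻¹

Around a low, centrifugal force acts outward with Coriolis, so pressure-gradient force balances both:
(1/ρ)|∂P/∂n| = fV + V²/R  →  V² + fR·V − fR·V_g = 0
With fR = 3.77×10⁻⁵ × 1043×10³ m = 39.3 m/s:
V = [−fR + √((fR)² + 4 fR V_g)]/2 = [−39.3 + √(39.3² + 4×39.3×13)]/2 = 10.3 m/s
Subgeostrophic (V < V_g = 13 m/s), as expected around a low.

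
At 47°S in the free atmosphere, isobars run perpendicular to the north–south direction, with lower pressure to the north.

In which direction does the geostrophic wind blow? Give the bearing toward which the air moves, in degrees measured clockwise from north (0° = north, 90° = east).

The pressure-gradient force points toward the north (bearing 000°).
Geostrophic balance: in the Southern Hemisphere the Coriolis force deflects motion to the left, so the geostrophic wind blows 90° to the left of the pressure-gradient force (low pressure on the right).
Rotating 000° by 90° counterclockwise gives 270° — the wind blows toward the west.

270°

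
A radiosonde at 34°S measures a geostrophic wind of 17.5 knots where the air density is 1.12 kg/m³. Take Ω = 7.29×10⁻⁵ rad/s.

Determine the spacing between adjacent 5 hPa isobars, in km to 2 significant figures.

610 km

Coriolis parameter at 34°S:
f = 2Ω sin φ = 2 × 7.29×10⁻⁵ × sin 34° = 8.15×10⁻⁵ s⁻¹
Wind speed in SI: 17.5 knots = 9.00 m/s
Geostrophic balance rearranged: |∂P/∂n| = f ρ V_g
|∂P/∂n| = 8.15×10⁻⁵ × 1.12 × 9.00 = 8.22×10⁻⁴ Pa/m
Isobar spacing: Δn = ΔP/|∂P/∂n| = 500 Pa / 8.22×10⁻⁴ Pa/m = 608214 m ≈ 610 km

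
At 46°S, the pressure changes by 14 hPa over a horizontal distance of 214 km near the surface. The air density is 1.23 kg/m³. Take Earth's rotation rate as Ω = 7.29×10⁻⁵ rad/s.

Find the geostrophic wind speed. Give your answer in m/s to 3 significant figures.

Coriolis parameter at 46°S:
f = 2Ω sin φ = 2 × 7.29×10⁻⁵ × sin 46° = 1.05×10⁻⁴ s⁻¹
Pressure gradient: |∂P/∂n| = 1400 Pa / 214000 m = 6.54×10⁻³ Pa/m
Geostrophic balance (pressure-gradient force = Coriolis force):
V_g = (1/(fρ)) |∂P/∂n| = 6.54×10⁻³ / (1.05×10⁻⁴ × 1.23) = 50.7 m/s

50.7 m/s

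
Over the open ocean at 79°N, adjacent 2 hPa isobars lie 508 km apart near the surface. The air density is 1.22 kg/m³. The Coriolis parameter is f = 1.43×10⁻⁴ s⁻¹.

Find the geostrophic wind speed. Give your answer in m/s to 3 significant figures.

2.26 m/s

Pressure gradient: |∂P/∂n| = 200 Pa / 508000 m = 3.94×10⁻⁴ Pa/m
Geostrophic balance (pressure-gradient force = Coriolis force):
V_g = (1/(fρ)) |∂P/∂n| = 3.94×10⁻⁴ / (1.43×10⁻⁴ × 1.22) = 2.26 m/s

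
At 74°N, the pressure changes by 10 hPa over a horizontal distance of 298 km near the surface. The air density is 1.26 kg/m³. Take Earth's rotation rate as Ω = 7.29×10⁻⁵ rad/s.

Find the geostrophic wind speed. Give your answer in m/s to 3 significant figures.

Coriolis parameter at 74°N:
f = 2Ω sin φ = 2 × 7.29×10⁻⁵ × sin 74° = 1.40×10⁻⁴ s⁻¹
Pressure gradient: |∂P/∂n| = 1000 Pa / 298000 m = 3.36×10⁻³ Pa/m
Geostrophic balance (pressure-gradient force = Coriolis force):
V_g = (1/(fρ)) |∂P/∂n| = 3.36×10⁻³ / (1.40×10⁻⁴ × 1.26) = 19.0 m/s

19.0 m/s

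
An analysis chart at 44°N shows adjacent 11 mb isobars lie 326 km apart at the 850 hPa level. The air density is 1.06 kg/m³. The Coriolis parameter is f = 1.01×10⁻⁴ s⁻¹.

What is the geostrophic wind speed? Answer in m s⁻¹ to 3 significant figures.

31.5 m s⁻¹

Pressure gradient: |∂P/∂n| = 1100 Pa / 326000 m = 3.37×10⁻³ Pa/m
Geostrophic balance (pressure-gradient force = Coriolis force):
V_g = (1/(fρ)) |∂P/∂n| = 3.37×10⁻³ / (1.01×10⁻⁴ × 1.06) = 31.5 m/s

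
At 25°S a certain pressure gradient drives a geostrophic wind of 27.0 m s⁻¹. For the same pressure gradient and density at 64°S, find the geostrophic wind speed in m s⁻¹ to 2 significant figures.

With the same pressure gradient and density, V_g ∝ 1/f ∝ 1/sin φ.
V₂ = V₁ · sin φ₁ / sin φ₂ = 27.0 × sin 25° / sin 64°
V₂ = 27.0 × 0.4226/0.8988 = 13 m s⁻¹

13 m s⁻¹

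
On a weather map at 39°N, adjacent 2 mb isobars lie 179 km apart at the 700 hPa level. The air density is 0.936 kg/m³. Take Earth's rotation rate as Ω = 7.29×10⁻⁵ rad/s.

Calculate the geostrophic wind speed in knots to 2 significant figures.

Coriolis parameter at 39°N:
f = 2Ω sin φ = 2 × 7.29×10⁻⁵ × sin 39° = 9.18×10⁻⁵ s⁻¹
Pressure gradient: |∂P/∂n| = 200 Pa / 179000 m = 1.12×10⁻³ Pa/m
Geostrophic balance (pressure-gradient force = Coriolis force):
V_g = (1/(fρ)) |∂P/∂n| = 1.12×10⁻³ / (9.18×10⁻⁵ × 0.936) = 13.0 m/s
Converting: 13.0 m/s × 1.944 = 25 knots

25 knots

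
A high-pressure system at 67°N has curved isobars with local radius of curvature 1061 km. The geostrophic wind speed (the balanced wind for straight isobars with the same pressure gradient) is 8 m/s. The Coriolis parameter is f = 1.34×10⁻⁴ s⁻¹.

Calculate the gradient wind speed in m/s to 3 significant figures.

Around a high, pressure-gradient force acts outward with centrifugal, so Coriolis balances both:
fV = (1/ρ)|∂P/∂n| + V²/R  →  V² − fR·V + fR·V_g = 0
With fR = 1.34×10⁻⁴ × 1061×10³ m = 142 m/s:
V = [fR − √((fR)² − 4 fR V_g)]/2 = [142 − √(142² − 4×142×8)]/2 = 8.51 m/s
Supergeostrophic (V > V_g = 8 m/s), as expected around a high.

8.51 m/s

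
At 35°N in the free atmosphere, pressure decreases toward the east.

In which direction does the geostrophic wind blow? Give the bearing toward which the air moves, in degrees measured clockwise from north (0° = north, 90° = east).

180°

The pressure-gradient force points toward the east (bearing 090°).
Geostrophic balance: in the Northern Hemisphere the Coriolis force deflects motion to the right, so the geostrophic wind blows 90° to the right of the pressure-gradient force (low pressure on the left).
Rotating 090° by 90° clockwise gives 180° — the wind blows toward the south.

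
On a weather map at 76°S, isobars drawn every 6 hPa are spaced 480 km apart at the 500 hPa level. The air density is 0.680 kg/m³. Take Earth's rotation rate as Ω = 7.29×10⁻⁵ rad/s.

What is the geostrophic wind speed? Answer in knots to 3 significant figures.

Coriolis parameter at 76°S:
f = 2Ω sin φ = 2 × 7.29×10⁻⁵ × sin 76° = 1.41×10⁻⁴ s⁻¹
Pressure gradient: |∂P/∂n| = 600 Pa / 480000 m = 1.25×10⁻³ Pa/m
Geostrophic balance (pressure-gradient force = Coriolis force):
V_g = (1/(fρ)) |∂P/∂n| = 1.25×10⁻³ / (1.41×10⁻⁴ × 0.680) = 13.0 m/s
Converting: 13.0 m/s × 1.944 = 25.3 knots

25.3 knots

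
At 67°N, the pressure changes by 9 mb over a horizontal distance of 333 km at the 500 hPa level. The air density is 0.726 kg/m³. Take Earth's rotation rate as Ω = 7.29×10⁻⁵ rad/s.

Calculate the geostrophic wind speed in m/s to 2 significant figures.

28 m/s

Coriolis parameter at 67°N:
f = 2Ω sin φ = 2 × 7.29×10⁻⁵ × sin 67° = 1.34×10⁻⁴ s⁻¹
Pressure gradient: |∂P/∂n| = 900 Pa / 333000 m = 2.70×10⁻³ Pa/m
Geostrophic balance (pressure-gradient force = Coriolis force):
V_g = (1/(fρ)) |∂P/∂n| = 2.70×10⁻³ / (1.34×10⁻⁴ × 0.726) = 27.7 m/s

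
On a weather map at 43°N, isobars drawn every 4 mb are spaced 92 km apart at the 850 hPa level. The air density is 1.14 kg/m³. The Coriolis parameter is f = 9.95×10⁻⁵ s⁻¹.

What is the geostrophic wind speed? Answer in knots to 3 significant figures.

74.5 knots

Pressure gradient: |∂P/∂n| = 400 Pa / 92000 m = 4.35×10⁻³ Pa/m
Geostrophic balance (pressure-gradient force = Coriolis force):
V_g = (1/(fρ)) |∂P/∂n| = 4.35×10⁻³ / (9.95×10⁻⁵ × 1.14) = 38.3 m/s
Converting: 38.3 m/s × 1.944 = 74.5 knots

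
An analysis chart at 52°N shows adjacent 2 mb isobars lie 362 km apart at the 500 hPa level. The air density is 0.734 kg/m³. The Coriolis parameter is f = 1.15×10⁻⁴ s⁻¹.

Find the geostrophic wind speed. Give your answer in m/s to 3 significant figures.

6.55 m/s

Pressure gradient: |∂P/∂n| = 200 Pa / 362000 m = 5.52×10⁻⁴ Pa/m
Geostrophic balance (pressure-gradient force = Coriolis force):
V_g = (1/(fρ)) |∂P/∂n| = 5.52×10⁻⁴ / (1.15×10⁻⁴ × 0.734) = 6.55 m/s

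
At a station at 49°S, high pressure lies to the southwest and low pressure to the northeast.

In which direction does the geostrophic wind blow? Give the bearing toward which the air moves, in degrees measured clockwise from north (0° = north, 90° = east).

315°

The pressure-gradient force points toward the northeast (bearing 045°).
Geostrophic balance: in the Southern Hemisphere the Coriolis force deflects motion to the left, so the geostrophic wind blows 90° to the left of the pressure-gradient force (low pressure on the right).
Rotating 045° by 90° counterclockwise gives 315° — the wind blows toward the northwest.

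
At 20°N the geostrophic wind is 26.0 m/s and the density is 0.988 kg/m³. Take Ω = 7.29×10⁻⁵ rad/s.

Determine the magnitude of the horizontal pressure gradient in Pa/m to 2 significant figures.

Coriolis parameter at 20°N:
f = 2Ω sin φ = 2 × 7.29×10⁻⁵ × sin 20° = 4.99×10⁻⁵ s⁻¹
Geostrophic balance rearranged: |∂P/∂n| = f ρ V_g
|∂P/∂n| = 4.99×10⁻⁵ × 0.988 × 26.0 = 1.28×10⁻³ Pa/m

1.3×10⁻³ Pa/m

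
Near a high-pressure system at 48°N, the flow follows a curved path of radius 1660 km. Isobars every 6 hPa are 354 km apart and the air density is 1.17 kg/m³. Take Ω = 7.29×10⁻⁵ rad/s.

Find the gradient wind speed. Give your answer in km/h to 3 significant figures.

Coriolis parameter at 48°N:
f = 2Ω sin φ = 2 × 7.29×10⁻⁵ × sin 48° = 1.08×10⁻⁴ s⁻¹
Pressure gradient: |∂P/∂n| = 600 Pa / 354000 m = 1.69×10⁻³ Pa/m
Geostrophic speed: V_g = |∂P/∂n|/(fρ) = 1.69×10⁻³/(1.08×10⁻⁴ × 1.17) = 13.4 m/s
Around a high, pressure-gradient force acts outward with centrifugal, so Coriolis balances both:
fV = (1/ρ)|∂P/∂n| + V²/R  →  V² − fR·V + fR·V_g = 0
With fR = 1.08×10⁻⁴ × 1660×10³ m = 180 m/s:
V = [fR − √((fR)² − 4 fR V_g)]/2 = [180 − √(180² − 4×180×13.4)]/2 = 14.5 m/s
Supergeostrophic (V > V_g = 13.4 m/s), as expected around a high.
Converting: 14.5 m/s × 3.6 = 52.4 km/h

52.4 km/h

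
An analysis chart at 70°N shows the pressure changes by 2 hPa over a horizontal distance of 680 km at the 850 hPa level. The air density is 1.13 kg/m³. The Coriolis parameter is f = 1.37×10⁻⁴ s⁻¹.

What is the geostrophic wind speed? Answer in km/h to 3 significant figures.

6.84 km/h

Pressure gradient: |∂P/∂n| = 200 Pa / 680000 m = 2.94×10⁻⁴ Pa/m
Geostrophic balance (pressure-gradient force = Coriolis force):
V_g = (1/(fρ)) |∂P/∂n| = 2.94×10⁻⁴ / (1.37×10⁻⁴ × 1.13) = 1.90 m/s
Converting: 1.90 m/s × 3.6 = 6.84 km/h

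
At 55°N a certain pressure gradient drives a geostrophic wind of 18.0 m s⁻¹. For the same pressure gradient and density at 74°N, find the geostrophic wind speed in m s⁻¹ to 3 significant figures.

15.3 m s⁻¹

With the same pressure gradient and density, V_g ∝ 1/f ∝ 1/sin φ.
V₂ = V₁ · sin φ₁ / sin φ₂ = 18.0 × sin 55° / sin 74°
V₂ = 18.0 × 0.8192/0.9613 = 15.3 m s⁻¹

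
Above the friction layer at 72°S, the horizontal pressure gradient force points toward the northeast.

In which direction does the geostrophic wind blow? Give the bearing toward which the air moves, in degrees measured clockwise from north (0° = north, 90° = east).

315°

The pressure-gradient force points toward the northeast (bearing 045°).
Geostrophic balance: in the Southern Hemisphere the Coriolis force deflects motion to the left, so the geostrophic wind blows 90° to the left of the pressure-gradient force (low pressure on the right).
Rotating 045° by 90° counterclockwise gives 315° — the wind blows toward the northwest.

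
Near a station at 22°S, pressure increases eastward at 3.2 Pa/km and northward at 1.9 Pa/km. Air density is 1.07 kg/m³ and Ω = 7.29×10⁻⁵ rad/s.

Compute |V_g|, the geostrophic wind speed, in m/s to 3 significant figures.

Coriolis parameter at 22°S:
f = 2Ω sin φ = 2 × 7.29×10⁻⁵ × sin 22° = 5.46×10⁻⁵ s⁻¹
In the Southern Hemisphere f is negative: f = −5.46×10⁻⁵ s⁻¹.
Component geostrophic relations (x east, y north):
u_g = −(1/(fρ)) ∂P/∂y,  v_g = (1/(fρ)) ∂P/∂x
u_g = −(1.9×10⁻³)/(−5.46×10⁻⁵ × 1.07) = 32.5 m/s;  v_g = (3.2×10⁻³)/(−5.46×10⁻⁵ × 1.07) = −54.8 m/s
|V_g| = √(u_g² + v_g²) = 63.7 m/s

63.7 m/s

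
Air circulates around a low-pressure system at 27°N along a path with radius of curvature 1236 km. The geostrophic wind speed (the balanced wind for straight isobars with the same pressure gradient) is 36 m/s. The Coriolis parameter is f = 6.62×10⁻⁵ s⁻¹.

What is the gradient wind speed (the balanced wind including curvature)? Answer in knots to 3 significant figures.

52.6 knots

Around a low, centrifugal force acts outward with Coriolis, so pressure-gradient force balances both:
(1/ρ)|∂P/∂n| = fV + V²/R  →  V² + fR·V − fR·V_g = 0
With fR = 6.62×10⁻⁵ × 1236×10³ m = 81.8 m/s:
V = [−fR + √((fR)² + 4 fR V_g)]/2 = [−81.8 + √(81.8² + 4×81.8×36)]/2 = 27.1 m/s
Subgeostrophic (V < V_g = 36 m/s), as expected around a low.
Converting: 27.1 m/s × 1.944 = 52.6 knots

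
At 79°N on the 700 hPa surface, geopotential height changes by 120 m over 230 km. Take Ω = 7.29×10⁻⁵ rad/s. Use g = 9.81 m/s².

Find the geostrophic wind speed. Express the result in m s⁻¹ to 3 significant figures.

35.8 m s⁻¹

Coriolis parameter at 79°N:
f = 2Ω sin φ = 2 × 7.29×10⁻⁵ × sin 79° = 1.43×10⁻⁴ s⁻¹
Height gradient: |∂Z/∂n| = 120 m / 230000 m = 5.22×10⁻⁴
On a pressure surface, geostrophic balance gives V_g = (g/f)|∂Z/∂n|:
V_g = 9.81 × 5.22×10⁻⁴ / 1.43×10⁻⁴ = 35.8 m/s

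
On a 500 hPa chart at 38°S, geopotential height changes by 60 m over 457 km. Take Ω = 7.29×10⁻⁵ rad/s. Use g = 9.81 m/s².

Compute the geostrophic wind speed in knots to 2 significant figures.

Coriolis parameter at 38°S:
f = 2Ω sin φ = 2 × 7.29×10⁻⁵ × sin 38° = 8.98×10⁻⁵ s⁻¹
Height gradient: |∂Z/∂n| = 60 m / 457000 m = 1.31×10⁻⁴
On a pressure surface, geostrophic balance gives V_g = (g/f)|∂Z/∂n|:
V_g = 9.81 × 1.31×10⁻⁴ / 8.98×10⁻⁵ = 14.3 m/s
Converting: 14.3 m/s × 1.944 = 28 knots

28 knots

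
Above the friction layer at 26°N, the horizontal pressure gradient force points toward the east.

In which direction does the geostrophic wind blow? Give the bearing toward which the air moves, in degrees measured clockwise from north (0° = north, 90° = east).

The pressure-gradient force points toward the east (bearing 090°).
Geostrophic balance: in the Northern Hemisphere the Coriolis force deflects motion to the right, so the geostrophic wind blows 90° to the right of the pressure-gradient force (low pressure on the left).
Rotating 090° by 90° clockwise gives 180° — the wind blows toward the south.

180°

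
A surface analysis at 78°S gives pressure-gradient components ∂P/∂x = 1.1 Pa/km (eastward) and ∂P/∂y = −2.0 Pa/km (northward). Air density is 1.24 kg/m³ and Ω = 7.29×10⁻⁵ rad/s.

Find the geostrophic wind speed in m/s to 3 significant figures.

Coriolis parameter at 78°S:
f = 2Ω sin φ = 2 × 7.29×10⁻⁵ × sin 78° = 1.43×10⁻⁴ s⁻¹
In the Southern Hemisphere f is negative: f = −1.43×10⁻⁴ s⁻¹.
Component geostrophic relations (x east, y north):
u_g = −(1/(fρ)) ∂P/∂y,  v_g = (1/(fρ)) ∂P/∂x
u_g = −(−2.0×10⁻³)/(−1.43×10⁻⁴ × 1.24) = −11.3 m/s;  v_g = (1.1×10⁻³)/(−1.43×10⁻⁴ × 1.24) = −6.22 m/s
|V_g| = √(u_g² + v_g²) = 12.9 m/s

12.9 m/s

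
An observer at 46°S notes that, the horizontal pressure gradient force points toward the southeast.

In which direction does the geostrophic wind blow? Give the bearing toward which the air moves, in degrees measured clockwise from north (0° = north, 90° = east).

The pressure-gradient force points toward the southeast (bearing 135°).
Geostrophic balance: in the Southern Hemisphere the Coriolis force deflects motion to the left, so the geostrophic wind blows 90° to the left of the pressure-gradient force (low pressure on the right).
Rotating 135° by 90° counterclockwise gives 045° — the wind blows toward the northeast.

045°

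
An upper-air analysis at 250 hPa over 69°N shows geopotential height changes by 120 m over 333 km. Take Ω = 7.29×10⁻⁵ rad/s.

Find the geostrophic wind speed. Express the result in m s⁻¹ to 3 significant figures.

Coriolis parameter at 69°N:
f = 2Ω sin φ = 2 × 7.29×10⁻⁵ × sin 69° = 1.36×10⁻⁴ s⁻¹
Height gradient: |∂Z/∂n| = 120 m / 333000 m = 3.60×10⁻⁴
On a pressure surface, geostrophic balance gives V_g = (g/f)|∂Z/∂n|:
V_g = 9.81 × 3.60×10⁻⁴ / 1.36×10⁻⁴ = 26.0 m/s

26.0 m s⁻¹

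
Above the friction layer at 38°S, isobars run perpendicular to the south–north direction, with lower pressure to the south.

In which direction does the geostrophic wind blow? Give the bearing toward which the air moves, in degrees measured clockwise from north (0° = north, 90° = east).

The pressure-gradient force points toward the south (bearing 180°).
Geostrophic balance: in the Southern Hemisphere the Coriolis force deflects motion to the left, so the geostrophic wind blows 90° to the left of the pressure-gradient force (low pressure on the right).
Rotating 180° by 90° counterclockwise gives 090° — the wind blows toward the east.

090°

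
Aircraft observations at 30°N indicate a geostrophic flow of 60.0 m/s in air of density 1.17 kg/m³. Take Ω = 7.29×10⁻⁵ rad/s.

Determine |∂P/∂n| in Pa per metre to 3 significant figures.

Coriolis parameter at 30°N:
f = 2Ω sin φ = 2 × 7.29×10⁻⁵ × sin 30° = 7.29×10⁻⁵ s⁻¹
Geostrophic balance rearranged: |∂P/∂n| = f ρ V_g
|∂P/∂n| = 7.29×10⁻⁵ × 1.17 × 60.0 = 5.12×10⁻³ Pa/m

5.12×10⁻³ Pa/m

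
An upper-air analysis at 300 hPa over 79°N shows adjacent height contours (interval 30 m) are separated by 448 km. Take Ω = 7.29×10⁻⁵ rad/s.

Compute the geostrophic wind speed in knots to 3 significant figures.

Coriolis parameter at 79°N:
f = 2Ω sin φ = 2 × 7.29×10⁻⁵ × sin 79° = 1.43×10⁻⁴ s⁻¹
Height gradient: |∂Z/∂n| = 30 m / 448000 m = 6.70×10⁻⁵
On a pressure surface, geostrophic balance gives V_g = (g/f)|∂Z/∂n|:
V_g = 9.81 × 6.70×10⁻⁵ / 1.43×10⁻⁴ = 4.59 m/s
Converting: 4.59 m/s × 1.944 = 8.92 knots

8.92 knots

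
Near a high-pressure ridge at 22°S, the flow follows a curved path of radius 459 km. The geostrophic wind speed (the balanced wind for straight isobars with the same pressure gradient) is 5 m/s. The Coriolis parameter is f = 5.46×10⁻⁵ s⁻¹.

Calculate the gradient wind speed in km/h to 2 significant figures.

25 km/h

Around a high, pressure-gradient force acts outward with centrifugal, so Coriolis balances both:
fV = (1/ρ)|∂P/∂n| + V²/R  →  V² − fR·V + fR·V_g = 0
With fR = 5.46×10⁻⁵ × 459×10³ m = 25.1 m/s:
V = [fR − √((fR)² − 4 fR V_g)]/2 = [25.1 − √(25.1² − 4×25.1×5)]/2 = 6.9 m/s
Supergeostrophic (V > V_g = 5 m/s), as expected around a high.
Converting: 6.9 m/s × 3.6 = 25 km/h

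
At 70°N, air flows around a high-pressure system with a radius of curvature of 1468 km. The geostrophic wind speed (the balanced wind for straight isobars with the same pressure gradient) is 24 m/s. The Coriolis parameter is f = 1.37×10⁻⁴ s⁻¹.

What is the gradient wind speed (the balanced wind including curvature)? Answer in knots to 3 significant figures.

Around a high, pressure-gradient force acts outward with centrifugal, so Coriolis balances both:
fV = (1/ρ)|∂P/∂n| + V²/R  →  V² − fR·V + fR·V_g = 0
With fR = 1.37×10⁻⁴ × 1468×10³ m = 201 m/s:
V = [fR − √((fR)² − 4 fR V_g)]/2 = [201 − √(201² − 4×201×24)]/2 = 27.9 m/s
Supergeostrophic (V > V_g = 24 m/s), as expected around a high.
Converting: 27.9 m/s × 1.944 = 54.2 knots

54.2 knots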